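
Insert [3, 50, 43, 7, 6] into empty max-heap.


Insert 3: [3]
Insert 50: [50, 3]
Insert 43: [50, 3, 43]
Insert 7: [50, 7, 43, 3]
Insert 6: [50, 7, 43, 3, 6]

Final heap: [50, 7, 43, 3, 6]


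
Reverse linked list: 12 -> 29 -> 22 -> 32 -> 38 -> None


Step 1: curr=12, set curr.next=prev(None) | reversed so far: 12
Step 2: curr=29, set curr.next=prev(12) | reversed so far: 29 -> 12
Step 3: curr=22, set curr.next=prev(29) | reversed so far: 22 -> 29 -> 12
Step 4: curr=32, set curr.next=prev(22) | reversed so far: 32 -> 22 -> 29 -> 12
Step 5: curr=38, set curr.next=prev(32) | reversed so far: 38 -> 32 -> 22 -> 29 -> 12

38 -> 32 -> 22 -> 29 -> 12 -> None


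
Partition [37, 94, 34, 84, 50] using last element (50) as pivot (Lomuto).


Pivot: 50
  37 <= 50: advance i (no swap)
  34 <= 50: swap -> [37, 34, 94, 84, 50]
Place pivot at 2: [37, 34, 50, 84, 94]

Partitioned: [37, 34, 50, 84, 94]


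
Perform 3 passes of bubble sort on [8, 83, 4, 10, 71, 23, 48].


Initial: [8, 83, 4, 10, 71, 23, 48]
Pass 1: [8, 4, 10, 71, 23, 48, 83] (5 swaps)
Pass 2: [4, 8, 10, 23, 48, 71, 83] (3 swaps)
Pass 3: [4, 8, 10, 23, 48, 71, 83] (0 swaps)

After 3 passes: [4, 8, 10, 23, 48, 71, 83]


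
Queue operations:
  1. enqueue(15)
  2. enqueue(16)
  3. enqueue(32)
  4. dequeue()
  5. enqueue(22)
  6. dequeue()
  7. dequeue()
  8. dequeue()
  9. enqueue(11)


enqueue(15) -> [15]
enqueue(16) -> [15, 16]
enqueue(32) -> [15, 16, 32]
dequeue()->15, [16, 32]
enqueue(22) -> [16, 32, 22]
dequeue()->16, [32, 22]
dequeue()->32, [22]
dequeue()->22, []
enqueue(11) -> [11]

Final queue: [11]


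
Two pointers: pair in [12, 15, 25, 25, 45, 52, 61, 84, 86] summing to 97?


lo=0(12)+hi=8(86)=98
lo=0(12)+hi=7(84)=96
lo=1(15)+hi=7(84)=99
lo=1(15)+hi=6(61)=76
lo=2(25)+hi=6(61)=86
lo=3(25)+hi=6(61)=86
lo=4(45)+hi=6(61)=106
lo=4(45)+hi=5(52)=97

Yes: 45+52=97


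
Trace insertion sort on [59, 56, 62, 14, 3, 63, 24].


Initial: [59, 56, 62, 14, 3, 63, 24]
Insert 56: [56, 59, 62, 14, 3, 63, 24]
Insert 62: [56, 59, 62, 14, 3, 63, 24]
Insert 14: [14, 56, 59, 62, 3, 63, 24]
Insert 3: [3, 14, 56, 59, 62, 63, 24]
Insert 63: [3, 14, 56, 59, 62, 63, 24]
Insert 24: [3, 14, 24, 56, 59, 62, 63]

Sorted: [3, 14, 24, 56, 59, 62, 63]


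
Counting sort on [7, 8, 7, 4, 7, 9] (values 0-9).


Input: [7, 8, 7, 4, 7, 9]
Counts: [0, 0, 0, 0, 1, 0, 0, 3, 1, 1]

Sorted: [4, 7, 7, 7, 8, 9]


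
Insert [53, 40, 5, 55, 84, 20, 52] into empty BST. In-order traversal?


Insert 53: root
Insert 40: L from 53
Insert 5: L from 53 -> L from 40
Insert 55: R from 53
Insert 84: R from 53 -> R from 55
Insert 20: L from 53 -> L from 40 -> R from 5
Insert 52: L from 53 -> R from 40

In-order: [5, 20, 40, 52, 53, 55, 84]


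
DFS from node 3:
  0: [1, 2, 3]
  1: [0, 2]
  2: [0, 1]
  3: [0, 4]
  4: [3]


Visit 3, push [4, 0]
Visit 0, push [2, 1]
Visit 1, push [2]
Visit 2, push []
Visit 4, push []

DFS order: [3, 0, 1, 2, 4]


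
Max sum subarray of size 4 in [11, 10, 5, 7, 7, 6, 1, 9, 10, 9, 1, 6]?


[0:4]: 33
[1:5]: 29
[2:6]: 25
[3:7]: 21
[4:8]: 23
[5:9]: 26
[6:10]: 29
[7:11]: 29
[8:12]: 26

Max: 33 at [0:4]


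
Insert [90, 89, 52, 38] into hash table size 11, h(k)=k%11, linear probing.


Insert 90: h=2 -> slot 2
Insert 89: h=1 -> slot 1
Insert 52: h=8 -> slot 8
Insert 38: h=5 -> slot 5

Table: [None, 89, 90, None, None, 38, None, None, 52, None, None]


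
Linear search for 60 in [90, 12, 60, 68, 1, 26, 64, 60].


i=0: 90!=60
i=1: 12!=60
i=2: 60==60 found!

Found at 2, 3 comps


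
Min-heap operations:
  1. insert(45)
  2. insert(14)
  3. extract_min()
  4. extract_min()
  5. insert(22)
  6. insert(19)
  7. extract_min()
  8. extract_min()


insert(45) -> [45]
insert(14) -> [14, 45]
extract_min()->14, [45]
extract_min()->45, []
insert(22) -> [22]
insert(19) -> [19, 22]
extract_min()->19, [22]
extract_min()->22, []

Final heap: []


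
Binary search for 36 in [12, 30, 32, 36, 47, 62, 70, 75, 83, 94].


Step 1: lo=0, hi=9, mid=4, val=47
Step 2: lo=0, hi=3, mid=1, val=30
Step 3: lo=2, hi=3, mid=2, val=32
Step 4: lo=3, hi=3, mid=3, val=36

Found at index 3


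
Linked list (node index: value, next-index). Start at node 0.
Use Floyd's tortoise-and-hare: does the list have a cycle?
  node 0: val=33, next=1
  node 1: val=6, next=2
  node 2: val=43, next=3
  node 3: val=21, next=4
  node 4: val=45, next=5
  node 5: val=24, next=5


Floyd's tortoise (slow, +1) and hare (fast, +2):
  init: slow=0, fast=0
  step 1: slow=1, fast=2
  step 2: slow=2, fast=4
  step 3: slow=3, fast=5
  step 4: slow=4, fast=5
  step 5: slow=5, fast=5
  slow == fast at node 5: cycle detected

Cycle: yes


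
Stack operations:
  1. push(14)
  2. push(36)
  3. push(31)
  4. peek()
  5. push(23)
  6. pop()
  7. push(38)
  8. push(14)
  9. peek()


push(14) -> [14]
push(36) -> [14, 36]
push(31) -> [14, 36, 31]
peek()->31
push(23) -> [14, 36, 31, 23]
pop()->23, [14, 36, 31]
push(38) -> [14, 36, 31, 38]
push(14) -> [14, 36, 31, 38, 14]
peek()->14

Final stack: [14, 36, 31, 38, 14]


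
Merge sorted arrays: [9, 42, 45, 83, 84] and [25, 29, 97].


Take 9 from A
Take 25 from B
Take 29 from B
Take 42 from A
Take 45 from A
Take 83 from A
Take 84 from A

Merged: [9, 25, 29, 42, 45, 83, 84, 97]


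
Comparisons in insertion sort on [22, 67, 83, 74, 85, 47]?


Algorithm: insertion sort
Input: [22, 67, 83, 74, 85, 47]
Sorted: [22, 47, 67, 74, 83, 85]

10


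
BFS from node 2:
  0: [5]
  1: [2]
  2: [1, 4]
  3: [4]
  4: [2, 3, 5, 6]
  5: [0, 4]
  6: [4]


Visit 2, enqueue [1, 4]
Visit 1, enqueue []
Visit 4, enqueue [3, 5, 6]
Visit 3, enqueue []
Visit 5, enqueue [0]
Visit 6, enqueue []
Visit 0, enqueue []

BFS order: [2, 1, 4, 3, 5, 6, 0]


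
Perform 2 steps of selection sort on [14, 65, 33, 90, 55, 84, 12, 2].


Initial: [14, 65, 33, 90, 55, 84, 12, 2]
Step 1: min=2 at 7
  Swap: [2, 65, 33, 90, 55, 84, 12, 14]
Step 2: min=12 at 6
  Swap: [2, 12, 33, 90, 55, 84, 65, 14]

After 2 steps: [2, 12, 33, 90, 55, 84, 65, 14]


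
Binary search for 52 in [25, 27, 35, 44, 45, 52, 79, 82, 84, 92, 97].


Step 1: lo=0, hi=10, mid=5, val=52

Found at index 5


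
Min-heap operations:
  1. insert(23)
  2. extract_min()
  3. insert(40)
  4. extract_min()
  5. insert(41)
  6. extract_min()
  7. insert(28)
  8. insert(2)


insert(23) -> [23]
extract_min()->23, []
insert(40) -> [40]
extract_min()->40, []
insert(41) -> [41]
extract_min()->41, []
insert(28) -> [28]
insert(2) -> [2, 28]

Final heap: [2, 28]


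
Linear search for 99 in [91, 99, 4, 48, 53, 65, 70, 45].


i=0: 91!=99
i=1: 99==99 found!

Found at 1, 2 comps


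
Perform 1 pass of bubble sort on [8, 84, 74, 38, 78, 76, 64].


Initial: [8, 84, 74, 38, 78, 76, 64]
Pass 1: [8, 74, 38, 78, 76, 64, 84] (5 swaps)

After 1 pass: [8, 74, 38, 78, 76, 64, 84]


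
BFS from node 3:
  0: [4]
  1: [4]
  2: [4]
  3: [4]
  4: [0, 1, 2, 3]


Visit 3, enqueue [4]
Visit 4, enqueue [0, 1, 2]
Visit 0, enqueue []
Visit 1, enqueue []
Visit 2, enqueue []

BFS order: [3, 4, 0, 1, 2]


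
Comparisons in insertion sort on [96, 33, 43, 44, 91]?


Algorithm: insertion sort
Input: [96, 33, 43, 44, 91]
Sorted: [33, 43, 44, 91, 96]

7


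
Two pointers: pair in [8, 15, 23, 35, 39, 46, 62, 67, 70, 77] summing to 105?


lo=0(8)+hi=9(77)=85
lo=1(15)+hi=9(77)=92
lo=2(23)+hi=9(77)=100
lo=3(35)+hi=9(77)=112
lo=3(35)+hi=8(70)=105

Yes: 35+70=105


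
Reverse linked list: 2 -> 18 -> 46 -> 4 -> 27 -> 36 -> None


Step 1: curr=2, set curr.next=prev(None) | reversed so far: 2
Step 2: curr=18, set curr.next=prev(2) | reversed so far: 18 -> 2
Step 3: curr=46, set curr.next=prev(18) | reversed so far: 46 -> 18 -> 2
Step 4: curr=4, set curr.next=prev(46) | reversed so far: 4 -> 46 -> 18 -> 2
Step 5: curr=27, set curr.next=prev(4) | reversed so far: 27 -> 4 -> 46 -> 18 -> 2
Step 6: curr=36, set curr.next=prev(27) | reversed so far: 36 -> 27 -> 4 -> 46 -> 18 -> 2

36 -> 27 -> 4 -> 46 -> 18 -> 2 -> None


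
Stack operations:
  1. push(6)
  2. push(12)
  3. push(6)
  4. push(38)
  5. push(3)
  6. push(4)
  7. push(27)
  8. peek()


push(6) -> [6]
push(12) -> [6, 12]
push(6) -> [6, 12, 6]
push(38) -> [6, 12, 6, 38]
push(3) -> [6, 12, 6, 38, 3]
push(4) -> [6, 12, 6, 38, 3, 4]
push(27) -> [6, 12, 6, 38, 3, 4, 27]
peek()->27

Final stack: [6, 12, 6, 38, 3, 4, 27]


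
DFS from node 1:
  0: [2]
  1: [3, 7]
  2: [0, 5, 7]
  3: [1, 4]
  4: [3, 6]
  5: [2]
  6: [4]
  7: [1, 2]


Visit 1, push [7, 3]
Visit 3, push [4]
Visit 4, push [6]
Visit 6, push []
Visit 7, push [2]
Visit 2, push [5, 0]
Visit 0, push []
Visit 5, push []

DFS order: [1, 3, 4, 6, 7, 2, 0, 5]


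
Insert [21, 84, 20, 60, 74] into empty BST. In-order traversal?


Insert 21: root
Insert 84: R from 21
Insert 20: L from 21
Insert 60: R from 21 -> L from 84
Insert 74: R from 21 -> L from 84 -> R from 60

In-order: [20, 21, 60, 74, 84]


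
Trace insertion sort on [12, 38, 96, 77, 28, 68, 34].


Initial: [12, 38, 96, 77, 28, 68, 34]
Insert 38: [12, 38, 96, 77, 28, 68, 34]
Insert 96: [12, 38, 96, 77, 28, 68, 34]
Insert 77: [12, 38, 77, 96, 28, 68, 34]
Insert 28: [12, 28, 38, 77, 96, 68, 34]
Insert 68: [12, 28, 38, 68, 77, 96, 34]
Insert 34: [12, 28, 34, 38, 68, 77, 96]

Sorted: [12, 28, 34, 38, 68, 77, 96]


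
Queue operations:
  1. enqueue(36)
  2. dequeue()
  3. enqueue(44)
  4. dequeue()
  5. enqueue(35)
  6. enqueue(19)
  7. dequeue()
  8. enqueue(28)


enqueue(36) -> [36]
dequeue()->36, []
enqueue(44) -> [44]
dequeue()->44, []
enqueue(35) -> [35]
enqueue(19) -> [35, 19]
dequeue()->35, [19]
enqueue(28) -> [19, 28]

Final queue: [19, 28]


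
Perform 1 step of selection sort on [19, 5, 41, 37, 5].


Initial: [19, 5, 41, 37, 5]
Step 1: min=5 at 1
  Swap: [5, 19, 41, 37, 5]

After 1 step: [5, 19, 41, 37, 5]


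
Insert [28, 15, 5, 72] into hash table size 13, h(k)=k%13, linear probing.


Insert 28: h=2 -> slot 2
Insert 15: h=2, 1 probes -> slot 3
Insert 5: h=5 -> slot 5
Insert 72: h=7 -> slot 7

Table: [None, None, 28, 15, None, 5, None, 72, None, None, None, None, None]


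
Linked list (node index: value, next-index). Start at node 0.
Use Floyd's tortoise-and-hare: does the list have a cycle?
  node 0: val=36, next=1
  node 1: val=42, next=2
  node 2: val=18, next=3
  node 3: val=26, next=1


Floyd's tortoise (slow, +1) and hare (fast, +2):
  init: slow=0, fast=0
  step 1: slow=1, fast=2
  step 2: slow=2, fast=1
  step 3: slow=3, fast=3
  slow == fast at node 3: cycle detected

Cycle: yes


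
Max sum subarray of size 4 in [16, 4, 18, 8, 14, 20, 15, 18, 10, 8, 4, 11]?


[0:4]: 46
[1:5]: 44
[2:6]: 60
[3:7]: 57
[4:8]: 67
[5:9]: 63
[6:10]: 51
[7:11]: 40
[8:12]: 33

Max: 67 at [4:8]


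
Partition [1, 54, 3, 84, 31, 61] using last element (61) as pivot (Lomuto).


Pivot: 61
  1 <= 61: advance i (no swap)
  54 <= 61: advance i (no swap)
  3 <= 61: advance i (no swap)
  31 <= 61: swap -> [1, 54, 3, 31, 84, 61]
Place pivot at 4: [1, 54, 3, 31, 61, 84]

Partitioned: [1, 54, 3, 31, 61, 84]


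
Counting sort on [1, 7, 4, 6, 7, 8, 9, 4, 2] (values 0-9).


Input: [1, 7, 4, 6, 7, 8, 9, 4, 2]
Counts: [0, 1, 1, 0, 2, 0, 1, 2, 1, 1]

Sorted: [1, 2, 4, 4, 6, 7, 7, 8, 9]


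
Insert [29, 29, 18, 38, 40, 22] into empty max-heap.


Insert 29: [29]
Insert 29: [29, 29]
Insert 18: [29, 29, 18]
Insert 38: [38, 29, 18, 29]
Insert 40: [40, 38, 18, 29, 29]
Insert 22: [40, 38, 22, 29, 29, 18]

Final heap: [40, 38, 22, 29, 29, 18]


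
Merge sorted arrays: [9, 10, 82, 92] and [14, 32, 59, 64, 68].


Take 9 from A
Take 10 from A
Take 14 from B
Take 32 from B
Take 59 from B
Take 64 from B
Take 68 from B

Merged: [9, 10, 14, 32, 59, 64, 68, 82, 92]


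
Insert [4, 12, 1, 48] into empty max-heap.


Insert 4: [4]
Insert 12: [12, 4]
Insert 1: [12, 4, 1]
Insert 48: [48, 12, 1, 4]

Final heap: [48, 12, 1, 4]


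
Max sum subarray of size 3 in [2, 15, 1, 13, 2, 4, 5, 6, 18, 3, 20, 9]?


[0:3]: 18
[1:4]: 29
[2:5]: 16
[3:6]: 19
[4:7]: 11
[5:8]: 15
[6:9]: 29
[7:10]: 27
[8:11]: 41
[9:12]: 32

Max: 41 at [8:11]


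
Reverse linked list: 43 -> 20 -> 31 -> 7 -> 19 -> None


Step 1: curr=43, set curr.next=prev(None) | reversed so far: 43
Step 2: curr=20, set curr.next=prev(43) | reversed so far: 20 -> 43
Step 3: curr=31, set curr.next=prev(20) | reversed so far: 31 -> 20 -> 43
Step 4: curr=7, set curr.next=prev(31) | reversed so far: 7 -> 31 -> 20 -> 43
Step 5: curr=19, set curr.next=prev(7) | reversed so far: 19 -> 7 -> 31 -> 20 -> 43

19 -> 7 -> 31 -> 20 -> 43 -> None


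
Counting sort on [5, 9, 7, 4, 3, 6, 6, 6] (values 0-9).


Input: [5, 9, 7, 4, 3, 6, 6, 6]
Counts: [0, 0, 0, 1, 1, 1, 3, 1, 0, 1]

Sorted: [3, 4, 5, 6, 6, 6, 7, 9]


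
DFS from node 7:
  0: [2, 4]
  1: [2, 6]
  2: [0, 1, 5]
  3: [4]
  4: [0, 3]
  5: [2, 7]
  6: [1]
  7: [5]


Visit 7, push [5]
Visit 5, push [2]
Visit 2, push [1, 0]
Visit 0, push [4]
Visit 4, push [3]
Visit 3, push []
Visit 1, push [6]
Visit 6, push []

DFS order: [7, 5, 2, 0, 4, 3, 1, 6]


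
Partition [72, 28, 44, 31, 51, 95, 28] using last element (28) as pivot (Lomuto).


Pivot: 28
  28 <= 28: swap -> [28, 72, 44, 31, 51, 95, 28]
Place pivot at 1: [28, 28, 44, 31, 51, 95, 72]

Partitioned: [28, 28, 44, 31, 51, 95, 72]


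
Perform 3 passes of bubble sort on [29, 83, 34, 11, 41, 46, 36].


Initial: [29, 83, 34, 11, 41, 46, 36]
Pass 1: [29, 34, 11, 41, 46, 36, 83] (5 swaps)
Pass 2: [29, 11, 34, 41, 36, 46, 83] (2 swaps)
Pass 3: [11, 29, 34, 36, 41, 46, 83] (2 swaps)

After 3 passes: [11, 29, 34, 36, 41, 46, 83]


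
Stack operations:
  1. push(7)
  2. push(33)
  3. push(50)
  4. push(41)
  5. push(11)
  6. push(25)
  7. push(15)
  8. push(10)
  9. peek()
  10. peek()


push(7) -> [7]
push(33) -> [7, 33]
push(50) -> [7, 33, 50]
push(41) -> [7, 33, 50, 41]
push(11) -> [7, 33, 50, 41, 11]
push(25) -> [7, 33, 50, 41, 11, 25]
push(15) -> [7, 33, 50, 41, 11, 25, 15]
push(10) -> [7, 33, 50, 41, 11, 25, 15, 10]
peek()->10
peek()->10

Final stack: [7, 33, 50, 41, 11, 25, 15, 10]


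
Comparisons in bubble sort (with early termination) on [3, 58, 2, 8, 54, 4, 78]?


Algorithm: bubble sort (with early termination)
Input: [3, 58, 2, 8, 54, 4, 78]
Sorted: [2, 3, 4, 8, 54, 58, 78]

18


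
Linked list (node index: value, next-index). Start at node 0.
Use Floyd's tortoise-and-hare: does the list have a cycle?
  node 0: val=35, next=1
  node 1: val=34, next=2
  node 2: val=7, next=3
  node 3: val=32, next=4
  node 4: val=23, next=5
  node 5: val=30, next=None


Floyd's tortoise (slow, +1) and hare (fast, +2):
  init: slow=0, fast=0
  step 1: slow=1, fast=2
  step 2: slow=2, fast=4
  step 3: fast 4->5->None, no cycle

Cycle: no


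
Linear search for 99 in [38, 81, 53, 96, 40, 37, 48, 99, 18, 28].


i=0: 38!=99
i=1: 81!=99
i=2: 53!=99
i=3: 96!=99
i=4: 40!=99
i=5: 37!=99
i=6: 48!=99
i=7: 99==99 found!

Found at 7, 8 comps


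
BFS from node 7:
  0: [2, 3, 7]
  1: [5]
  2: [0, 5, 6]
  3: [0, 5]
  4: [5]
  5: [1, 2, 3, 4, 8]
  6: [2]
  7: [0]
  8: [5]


Visit 7, enqueue [0]
Visit 0, enqueue [2, 3]
Visit 2, enqueue [5, 6]
Visit 3, enqueue []
Visit 5, enqueue [1, 4, 8]
Visit 6, enqueue []
Visit 1, enqueue []
Visit 4, enqueue []
Visit 8, enqueue []

BFS order: [7, 0, 2, 3, 5, 6, 1, 4, 8]


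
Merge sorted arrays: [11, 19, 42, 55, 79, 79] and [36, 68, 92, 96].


Take 11 from A
Take 19 from A
Take 36 from B
Take 42 from A
Take 55 from A
Take 68 from B
Take 79 from A
Take 79 from A

Merged: [11, 19, 36, 42, 55, 68, 79, 79, 92, 96]


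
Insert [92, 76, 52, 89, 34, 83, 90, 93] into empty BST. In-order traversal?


Insert 92: root
Insert 76: L from 92
Insert 52: L from 92 -> L from 76
Insert 89: L from 92 -> R from 76
Insert 34: L from 92 -> L from 76 -> L from 52
Insert 83: L from 92 -> R from 76 -> L from 89
Insert 90: L from 92 -> R from 76 -> R from 89
Insert 93: R from 92

In-order: [34, 52, 76, 83, 89, 90, 92, 93]


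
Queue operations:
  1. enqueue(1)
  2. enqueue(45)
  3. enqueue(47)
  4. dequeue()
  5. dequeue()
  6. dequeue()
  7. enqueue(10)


enqueue(1) -> [1]
enqueue(45) -> [1, 45]
enqueue(47) -> [1, 45, 47]
dequeue()->1, [45, 47]
dequeue()->45, [47]
dequeue()->47, []
enqueue(10) -> [10]

Final queue: [10]


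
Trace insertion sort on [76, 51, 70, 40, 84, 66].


Initial: [76, 51, 70, 40, 84, 66]
Insert 51: [51, 76, 70, 40, 84, 66]
Insert 70: [51, 70, 76, 40, 84, 66]
Insert 40: [40, 51, 70, 76, 84, 66]
Insert 84: [40, 51, 70, 76, 84, 66]
Insert 66: [40, 51, 66, 70, 76, 84]

Sorted: [40, 51, 66, 70, 76, 84]


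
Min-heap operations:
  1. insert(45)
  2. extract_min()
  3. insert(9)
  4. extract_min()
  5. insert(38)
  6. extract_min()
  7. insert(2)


insert(45) -> [45]
extract_min()->45, []
insert(9) -> [9]
extract_min()->9, []
insert(38) -> [38]
extract_min()->38, []
insert(2) -> [2]

Final heap: [2]


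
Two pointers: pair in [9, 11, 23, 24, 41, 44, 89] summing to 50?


lo=0(9)+hi=6(89)=98
lo=0(9)+hi=5(44)=53
lo=0(9)+hi=4(41)=50

Yes: 9+41=50


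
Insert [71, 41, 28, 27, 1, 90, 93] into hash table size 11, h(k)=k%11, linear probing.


Insert 71: h=5 -> slot 5
Insert 41: h=8 -> slot 8
Insert 28: h=6 -> slot 6
Insert 27: h=5, 2 probes -> slot 7
Insert 1: h=1 -> slot 1
Insert 90: h=2 -> slot 2
Insert 93: h=5, 4 probes -> slot 9

Table: [None, 1, 90, None, None, 71, 28, 27, 41, 93, None]


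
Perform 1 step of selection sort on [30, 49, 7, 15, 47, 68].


Initial: [30, 49, 7, 15, 47, 68]
Step 1: min=7 at 2
  Swap: [7, 49, 30, 15, 47, 68]

After 1 step: [7, 49, 30, 15, 47, 68]


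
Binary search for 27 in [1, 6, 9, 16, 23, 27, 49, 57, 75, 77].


Step 1: lo=0, hi=9, mid=4, val=23
Step 2: lo=5, hi=9, mid=7, val=57
Step 3: lo=5, hi=6, mid=5, val=27

Found at index 5


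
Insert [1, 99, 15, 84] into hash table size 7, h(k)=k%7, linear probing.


Insert 1: h=1 -> slot 1
Insert 99: h=1, 1 probes -> slot 2
Insert 15: h=1, 2 probes -> slot 3
Insert 84: h=0 -> slot 0

Table: [84, 1, 99, 15, None, None, None]


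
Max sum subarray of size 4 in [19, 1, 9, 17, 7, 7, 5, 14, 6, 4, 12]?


[0:4]: 46
[1:5]: 34
[2:6]: 40
[3:7]: 36
[4:8]: 33
[5:9]: 32
[6:10]: 29
[7:11]: 36

Max: 46 at [0:4]


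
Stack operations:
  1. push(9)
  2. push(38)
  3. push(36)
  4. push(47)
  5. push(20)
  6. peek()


push(9) -> [9]
push(38) -> [9, 38]
push(36) -> [9, 38, 36]
push(47) -> [9, 38, 36, 47]
push(20) -> [9, 38, 36, 47, 20]
peek()->20

Final stack: [9, 38, 36, 47, 20]


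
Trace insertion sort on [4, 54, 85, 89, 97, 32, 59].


Initial: [4, 54, 85, 89, 97, 32, 59]
Insert 54: [4, 54, 85, 89, 97, 32, 59]
Insert 85: [4, 54, 85, 89, 97, 32, 59]
Insert 89: [4, 54, 85, 89, 97, 32, 59]
Insert 97: [4, 54, 85, 89, 97, 32, 59]
Insert 32: [4, 32, 54, 85, 89, 97, 59]
Insert 59: [4, 32, 54, 59, 85, 89, 97]

Sorted: [4, 32, 54, 59, 85, 89, 97]


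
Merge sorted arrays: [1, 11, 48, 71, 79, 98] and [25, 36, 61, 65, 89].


Take 1 from A
Take 11 from A
Take 25 from B
Take 36 from B
Take 48 from A
Take 61 from B
Take 65 from B
Take 71 from A
Take 79 from A
Take 89 from B

Merged: [1, 11, 25, 36, 48, 61, 65, 71, 79, 89, 98]


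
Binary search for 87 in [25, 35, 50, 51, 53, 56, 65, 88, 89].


Step 1: lo=0, hi=8, mid=4, val=53
Step 2: lo=5, hi=8, mid=6, val=65
Step 3: lo=7, hi=8, mid=7, val=88

Not found


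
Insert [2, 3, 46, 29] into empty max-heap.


Insert 2: [2]
Insert 3: [3, 2]
Insert 46: [46, 2, 3]
Insert 29: [46, 29, 3, 2]

Final heap: [46, 29, 3, 2]


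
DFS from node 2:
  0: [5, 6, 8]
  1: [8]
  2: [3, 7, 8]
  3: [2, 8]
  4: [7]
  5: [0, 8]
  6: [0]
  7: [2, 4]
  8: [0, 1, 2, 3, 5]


Visit 2, push [8, 7, 3]
Visit 3, push [8]
Visit 8, push [5, 1, 0]
Visit 0, push [6, 5]
Visit 5, push []
Visit 6, push []
Visit 1, push []
Visit 7, push [4]
Visit 4, push []

DFS order: [2, 3, 8, 0, 5, 6, 1, 7, 4]


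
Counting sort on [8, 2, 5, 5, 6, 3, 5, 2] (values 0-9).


Input: [8, 2, 5, 5, 6, 3, 5, 2]
Counts: [0, 0, 2, 1, 0, 3, 1, 0, 1, 0]

Sorted: [2, 2, 3, 5, 5, 5, 6, 8]


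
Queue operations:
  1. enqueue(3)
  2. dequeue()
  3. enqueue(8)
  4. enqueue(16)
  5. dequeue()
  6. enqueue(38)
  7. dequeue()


enqueue(3) -> [3]
dequeue()->3, []
enqueue(8) -> [8]
enqueue(16) -> [8, 16]
dequeue()->8, [16]
enqueue(38) -> [16, 38]
dequeue()->16, [38]

Final queue: [38]


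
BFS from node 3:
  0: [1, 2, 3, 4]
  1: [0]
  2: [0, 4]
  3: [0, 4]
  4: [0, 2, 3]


Visit 3, enqueue [0, 4]
Visit 0, enqueue [1, 2]
Visit 4, enqueue []
Visit 1, enqueue []
Visit 2, enqueue []

BFS order: [3, 0, 4, 1, 2]


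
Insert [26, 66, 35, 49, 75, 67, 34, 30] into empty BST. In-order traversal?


Insert 26: root
Insert 66: R from 26
Insert 35: R from 26 -> L from 66
Insert 49: R from 26 -> L from 66 -> R from 35
Insert 75: R from 26 -> R from 66
Insert 67: R from 26 -> R from 66 -> L from 75
Insert 34: R from 26 -> L from 66 -> L from 35
Insert 30: R from 26 -> L from 66 -> L from 35 -> L from 34

In-order: [26, 30, 34, 35, 49, 66, 67, 75]


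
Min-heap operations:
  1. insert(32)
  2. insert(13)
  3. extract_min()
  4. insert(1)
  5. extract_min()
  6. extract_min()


insert(32) -> [32]
insert(13) -> [13, 32]
extract_min()->13, [32]
insert(1) -> [1, 32]
extract_min()->1, [32]
extract_min()->32, []

Final heap: []


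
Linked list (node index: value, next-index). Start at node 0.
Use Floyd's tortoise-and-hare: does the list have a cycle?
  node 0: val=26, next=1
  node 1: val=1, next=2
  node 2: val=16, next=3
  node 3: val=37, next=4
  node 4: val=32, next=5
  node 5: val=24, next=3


Floyd's tortoise (slow, +1) and hare (fast, +2):
  init: slow=0, fast=0
  step 1: slow=1, fast=2
  step 2: slow=2, fast=4
  step 3: slow=3, fast=3
  slow == fast at node 3: cycle detected

Cycle: yes


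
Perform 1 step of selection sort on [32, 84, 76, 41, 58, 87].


Initial: [32, 84, 76, 41, 58, 87]
Step 1: min=32 at 0
  Swap: [32, 84, 76, 41, 58, 87]

After 1 step: [32, 84, 76, 41, 58, 87]


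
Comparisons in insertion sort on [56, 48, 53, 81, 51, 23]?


Algorithm: insertion sort
Input: [56, 48, 53, 81, 51, 23]
Sorted: [23, 48, 51, 53, 56, 81]

13


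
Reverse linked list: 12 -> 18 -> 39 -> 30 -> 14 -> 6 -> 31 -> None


Step 1: curr=12, set curr.next=prev(None) | reversed so far: 12
Step 2: curr=18, set curr.next=prev(12) | reversed so far: 18 -> 12
Step 3: curr=39, set curr.next=prev(18) | reversed so far: 39 -> 18 -> 12
Step 4: curr=30, set curr.next=prev(39) | reversed so far: 30 -> 39 -> 18 -> 12
Step 5: curr=14, set curr.next=prev(30) | reversed so far: 14 -> 30 -> 39 -> 18 -> 12
Step 6: curr=6, set curr.next=prev(14) | reversed so far: 6 -> 14 -> 30 -> 39 -> 18 -> 12
Step 7: curr=31, set curr.next=prev(6) | reversed so far: 31 -> 6 -> 14 -> 30 -> 39 -> 18 -> 12

31 -> 6 -> 14 -> 30 -> 39 -> 18 -> 12 -> None


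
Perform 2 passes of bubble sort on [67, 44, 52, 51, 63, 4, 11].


Initial: [67, 44, 52, 51, 63, 4, 11]
Pass 1: [44, 52, 51, 63, 4, 11, 67] (6 swaps)
Pass 2: [44, 51, 52, 4, 11, 63, 67] (3 swaps)

After 2 passes: [44, 51, 52, 4, 11, 63, 67]


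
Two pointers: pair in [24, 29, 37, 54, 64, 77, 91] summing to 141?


lo=0(24)+hi=6(91)=115
lo=1(29)+hi=6(91)=120
lo=2(37)+hi=6(91)=128
lo=3(54)+hi=6(91)=145
lo=3(54)+hi=5(77)=131
lo=4(64)+hi=5(77)=141

Yes: 64+77=141


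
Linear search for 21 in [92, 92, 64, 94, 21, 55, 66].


i=0: 92!=21
i=1: 92!=21
i=2: 64!=21
i=3: 94!=21
i=4: 21==21 found!

Found at 4, 5 comps


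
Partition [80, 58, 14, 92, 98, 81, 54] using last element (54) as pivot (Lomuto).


Pivot: 54
  14 <= 54: swap -> [14, 58, 80, 92, 98, 81, 54]
Place pivot at 1: [14, 54, 80, 92, 98, 81, 58]

Partitioned: [14, 54, 80, 92, 98, 81, 58]


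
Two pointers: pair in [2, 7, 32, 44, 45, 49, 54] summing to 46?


lo=0(2)+hi=6(54)=56
lo=0(2)+hi=5(49)=51
lo=0(2)+hi=4(45)=47
lo=0(2)+hi=3(44)=46

Yes: 2+44=46


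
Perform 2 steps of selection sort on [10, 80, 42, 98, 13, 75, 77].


Initial: [10, 80, 42, 98, 13, 75, 77]
Step 1: min=10 at 0
  Swap: [10, 80, 42, 98, 13, 75, 77]
Step 2: min=13 at 4
  Swap: [10, 13, 42, 98, 80, 75, 77]

After 2 steps: [10, 13, 42, 98, 80, 75, 77]


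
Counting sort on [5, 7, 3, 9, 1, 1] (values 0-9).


Input: [5, 7, 3, 9, 1, 1]
Counts: [0, 2, 0, 1, 0, 1, 0, 1, 0, 1]

Sorted: [1, 1, 3, 5, 7, 9]


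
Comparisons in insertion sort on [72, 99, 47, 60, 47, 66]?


Algorithm: insertion sort
Input: [72, 99, 47, 60, 47, 66]
Sorted: [47, 47, 60, 66, 72, 99]

13


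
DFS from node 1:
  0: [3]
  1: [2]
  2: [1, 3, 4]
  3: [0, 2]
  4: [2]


Visit 1, push [2]
Visit 2, push [4, 3]
Visit 3, push [0]
Visit 0, push []
Visit 4, push []

DFS order: [1, 2, 3, 0, 4]


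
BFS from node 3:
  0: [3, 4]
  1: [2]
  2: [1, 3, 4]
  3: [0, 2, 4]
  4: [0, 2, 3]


Visit 3, enqueue [0, 2, 4]
Visit 0, enqueue []
Visit 2, enqueue [1]
Visit 4, enqueue []
Visit 1, enqueue []

BFS order: [3, 0, 2, 4, 1]


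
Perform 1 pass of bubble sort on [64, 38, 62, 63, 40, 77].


Initial: [64, 38, 62, 63, 40, 77]
Pass 1: [38, 62, 63, 40, 64, 77] (4 swaps)

After 1 pass: [38, 62, 63, 40, 64, 77]


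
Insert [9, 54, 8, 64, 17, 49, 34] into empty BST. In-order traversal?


Insert 9: root
Insert 54: R from 9
Insert 8: L from 9
Insert 64: R from 9 -> R from 54
Insert 17: R from 9 -> L from 54
Insert 49: R from 9 -> L from 54 -> R from 17
Insert 34: R from 9 -> L from 54 -> R from 17 -> L from 49

In-order: [8, 9, 17, 34, 49, 54, 64]


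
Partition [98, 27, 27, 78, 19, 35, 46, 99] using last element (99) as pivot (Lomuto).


Pivot: 99
  98 <= 99: advance i (no swap)
  27 <= 99: advance i (no swap)
  27 <= 99: advance i (no swap)
  78 <= 99: advance i (no swap)
  19 <= 99: advance i (no swap)
  35 <= 99: advance i (no swap)
  46 <= 99: advance i (no swap)
Place pivot at 7: [98, 27, 27, 78, 19, 35, 46, 99]

Partitioned: [98, 27, 27, 78, 19, 35, 46, 99]


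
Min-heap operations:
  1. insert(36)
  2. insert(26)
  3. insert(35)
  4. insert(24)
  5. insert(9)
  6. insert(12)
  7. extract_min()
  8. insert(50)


insert(36) -> [36]
insert(26) -> [26, 36]
insert(35) -> [26, 36, 35]
insert(24) -> [24, 26, 35, 36]
insert(9) -> [9, 24, 35, 36, 26]
insert(12) -> [9, 24, 12, 36, 26, 35]
extract_min()->9, [12, 24, 35, 36, 26]
insert(50) -> [12, 24, 35, 36, 26, 50]

Final heap: [12, 24, 35, 36, 26, 50]


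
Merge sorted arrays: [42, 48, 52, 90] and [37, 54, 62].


Take 37 from B
Take 42 from A
Take 48 from A
Take 52 from A
Take 54 from B
Take 62 from B

Merged: [37, 42, 48, 52, 54, 62, 90]


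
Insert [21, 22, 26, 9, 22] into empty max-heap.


Insert 21: [21]
Insert 22: [22, 21]
Insert 26: [26, 21, 22]
Insert 9: [26, 21, 22, 9]
Insert 22: [26, 22, 22, 9, 21]

Final heap: [26, 22, 22, 9, 21]


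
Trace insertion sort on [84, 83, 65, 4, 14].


Initial: [84, 83, 65, 4, 14]
Insert 83: [83, 84, 65, 4, 14]
Insert 65: [65, 83, 84, 4, 14]
Insert 4: [4, 65, 83, 84, 14]
Insert 14: [4, 14, 65, 83, 84]

Sorted: [4, 14, 65, 83, 84]


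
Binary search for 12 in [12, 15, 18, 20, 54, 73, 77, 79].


Step 1: lo=0, hi=7, mid=3, val=20
Step 2: lo=0, hi=2, mid=1, val=15
Step 3: lo=0, hi=0, mid=0, val=12

Found at index 0


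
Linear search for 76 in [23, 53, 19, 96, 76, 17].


i=0: 23!=76
i=1: 53!=76
i=2: 19!=76
i=3: 96!=76
i=4: 76==76 found!

Found at 4, 5 comps


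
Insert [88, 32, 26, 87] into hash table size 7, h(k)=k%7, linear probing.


Insert 88: h=4 -> slot 4
Insert 32: h=4, 1 probes -> slot 5
Insert 26: h=5, 1 probes -> slot 6
Insert 87: h=3 -> slot 3

Table: [None, None, None, 87, 88, 32, 26]


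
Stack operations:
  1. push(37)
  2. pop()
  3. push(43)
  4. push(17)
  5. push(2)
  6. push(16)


push(37) -> [37]
pop()->37, []
push(43) -> [43]
push(17) -> [43, 17]
push(2) -> [43, 17, 2]
push(16) -> [43, 17, 2, 16]

Final stack: [43, 17, 2, 16]


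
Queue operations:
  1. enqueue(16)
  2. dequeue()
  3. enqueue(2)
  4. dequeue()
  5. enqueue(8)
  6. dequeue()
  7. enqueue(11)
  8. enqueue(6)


enqueue(16) -> [16]
dequeue()->16, []
enqueue(2) -> [2]
dequeue()->2, []
enqueue(8) -> [8]
dequeue()->8, []
enqueue(11) -> [11]
enqueue(6) -> [11, 6]

Final queue: [11, 6]


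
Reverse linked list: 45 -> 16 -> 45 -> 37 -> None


Step 1: curr=45, set curr.next=prev(None) | reversed so far: 45
Step 2: curr=16, set curr.next=prev(45) | reversed so far: 16 -> 45
Step 3: curr=45, set curr.next=prev(16) | reversed so far: 45 -> 16 -> 45
Step 4: curr=37, set curr.next=prev(45) | reversed so far: 37 -> 45 -> 16 -> 45

37 -> 45 -> 16 -> 45 -> None


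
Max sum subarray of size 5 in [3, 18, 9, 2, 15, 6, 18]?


[0:5]: 47
[1:6]: 50
[2:7]: 50

Max: 50 at [1:6]


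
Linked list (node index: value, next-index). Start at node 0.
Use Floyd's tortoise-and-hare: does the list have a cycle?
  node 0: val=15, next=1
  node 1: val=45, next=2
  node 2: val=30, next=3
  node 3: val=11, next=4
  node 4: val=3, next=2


Floyd's tortoise (slow, +1) and hare (fast, +2):
  init: slow=0, fast=0
  step 1: slow=1, fast=2
  step 2: slow=2, fast=4
  step 3: slow=3, fast=3
  slow == fast at node 3: cycle detected

Cycle: yes


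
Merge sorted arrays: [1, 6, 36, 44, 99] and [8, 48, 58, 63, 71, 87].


Take 1 from A
Take 6 from A
Take 8 from B
Take 36 from A
Take 44 from A
Take 48 from B
Take 58 from B
Take 63 from B
Take 71 from B
Take 87 from B

Merged: [1, 6, 8, 36, 44, 48, 58, 63, 71, 87, 99]


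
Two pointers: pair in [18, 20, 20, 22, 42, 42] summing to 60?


lo=0(18)+hi=5(42)=60

Yes: 18+42=60


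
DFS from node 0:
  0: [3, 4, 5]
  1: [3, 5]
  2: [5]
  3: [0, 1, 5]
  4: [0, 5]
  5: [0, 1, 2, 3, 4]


Visit 0, push [5, 4, 3]
Visit 3, push [5, 1]
Visit 1, push [5]
Visit 5, push [4, 2]
Visit 2, push []
Visit 4, push []

DFS order: [0, 3, 1, 5, 2, 4]


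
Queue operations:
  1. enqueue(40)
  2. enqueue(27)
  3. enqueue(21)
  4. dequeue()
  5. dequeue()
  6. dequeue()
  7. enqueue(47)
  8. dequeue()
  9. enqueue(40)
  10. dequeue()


enqueue(40) -> [40]
enqueue(27) -> [40, 27]
enqueue(21) -> [40, 27, 21]
dequeue()->40, [27, 21]
dequeue()->27, [21]
dequeue()->21, []
enqueue(47) -> [47]
dequeue()->47, []
enqueue(40) -> [40]
dequeue()->40, []

Final queue: []


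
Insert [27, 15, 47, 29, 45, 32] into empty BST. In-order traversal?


Insert 27: root
Insert 15: L from 27
Insert 47: R from 27
Insert 29: R from 27 -> L from 47
Insert 45: R from 27 -> L from 47 -> R from 29
Insert 32: R from 27 -> L from 47 -> R from 29 -> L from 45

In-order: [15, 27, 29, 32, 45, 47]


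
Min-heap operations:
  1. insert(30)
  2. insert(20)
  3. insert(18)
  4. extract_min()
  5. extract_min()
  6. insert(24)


insert(30) -> [30]
insert(20) -> [20, 30]
insert(18) -> [18, 30, 20]
extract_min()->18, [20, 30]
extract_min()->20, [30]
insert(24) -> [24, 30]

Final heap: [24, 30]


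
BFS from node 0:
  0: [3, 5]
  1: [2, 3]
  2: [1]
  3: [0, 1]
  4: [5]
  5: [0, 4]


Visit 0, enqueue [3, 5]
Visit 3, enqueue [1]
Visit 5, enqueue [4]
Visit 1, enqueue [2]
Visit 4, enqueue []
Visit 2, enqueue []

BFS order: [0, 3, 5, 1, 4, 2]


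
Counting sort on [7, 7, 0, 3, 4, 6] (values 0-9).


Input: [7, 7, 0, 3, 4, 6]
Counts: [1, 0, 0, 1, 1, 0, 1, 2, 0, 0]

Sorted: [0, 3, 4, 6, 7, 7]


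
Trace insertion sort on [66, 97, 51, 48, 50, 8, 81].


Initial: [66, 97, 51, 48, 50, 8, 81]
Insert 97: [66, 97, 51, 48, 50, 8, 81]
Insert 51: [51, 66, 97, 48, 50, 8, 81]
Insert 48: [48, 51, 66, 97, 50, 8, 81]
Insert 50: [48, 50, 51, 66, 97, 8, 81]
Insert 8: [8, 48, 50, 51, 66, 97, 81]
Insert 81: [8, 48, 50, 51, 66, 81, 97]

Sorted: [8, 48, 50, 51, 66, 81, 97]


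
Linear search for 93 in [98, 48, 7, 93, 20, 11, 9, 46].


i=0: 98!=93
i=1: 48!=93
i=2: 7!=93
i=3: 93==93 found!

Found at 3, 4 comps


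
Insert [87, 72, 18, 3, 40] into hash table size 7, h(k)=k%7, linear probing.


Insert 87: h=3 -> slot 3
Insert 72: h=2 -> slot 2
Insert 18: h=4 -> slot 4
Insert 3: h=3, 2 probes -> slot 5
Insert 40: h=5, 1 probes -> slot 6

Table: [None, None, 72, 87, 18, 3, 40]


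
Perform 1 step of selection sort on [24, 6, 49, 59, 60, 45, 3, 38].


Initial: [24, 6, 49, 59, 60, 45, 3, 38]
Step 1: min=3 at 6
  Swap: [3, 6, 49, 59, 60, 45, 24, 38]

After 1 step: [3, 6, 49, 59, 60, 45, 24, 38]


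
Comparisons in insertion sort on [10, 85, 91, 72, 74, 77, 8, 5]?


Algorithm: insertion sort
Input: [10, 85, 91, 72, 74, 77, 8, 5]
Sorted: [5, 8, 10, 72, 74, 77, 85, 91]

24


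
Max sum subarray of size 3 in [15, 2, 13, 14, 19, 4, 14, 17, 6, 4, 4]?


[0:3]: 30
[1:4]: 29
[2:5]: 46
[3:6]: 37
[4:7]: 37
[5:8]: 35
[6:9]: 37
[7:10]: 27
[8:11]: 14

Max: 46 at [2:5]


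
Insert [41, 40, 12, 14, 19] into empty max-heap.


Insert 41: [41]
Insert 40: [41, 40]
Insert 12: [41, 40, 12]
Insert 14: [41, 40, 12, 14]
Insert 19: [41, 40, 12, 14, 19]

Final heap: [41, 40, 12, 14, 19]


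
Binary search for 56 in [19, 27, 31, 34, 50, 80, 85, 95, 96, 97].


Step 1: lo=0, hi=9, mid=4, val=50
Step 2: lo=5, hi=9, mid=7, val=95
Step 3: lo=5, hi=6, mid=5, val=80

Not found


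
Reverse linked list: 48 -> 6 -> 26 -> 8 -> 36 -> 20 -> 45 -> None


Step 1: curr=48, set curr.next=prev(None) | reversed so far: 48
Step 2: curr=6, set curr.next=prev(48) | reversed so far: 6 -> 48
Step 3: curr=26, set curr.next=prev(6) | reversed so far: 26 -> 6 -> 48
Step 4: curr=8, set curr.next=prev(26) | reversed so far: 8 -> 26 -> 6 -> 48
Step 5: curr=36, set curr.next=prev(8) | reversed so far: 36 -> 8 -> 26 -> 6 -> 48
Step 6: curr=20, set curr.next=prev(36) | reversed so far: 20 -> 36 -> 8 -> 26 -> 6 -> 48
Step 7: curr=45, set curr.next=prev(20) | reversed so far: 45 -> 20 -> 36 -> 8 -> 26 -> 6 -> 48

45 -> 20 -> 36 -> 8 -> 26 -> 6 -> 48 -> None


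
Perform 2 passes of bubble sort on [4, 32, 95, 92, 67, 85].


Initial: [4, 32, 95, 92, 67, 85]
Pass 1: [4, 32, 92, 67, 85, 95] (3 swaps)
Pass 2: [4, 32, 67, 85, 92, 95] (2 swaps)

After 2 passes: [4, 32, 67, 85, 92, 95]


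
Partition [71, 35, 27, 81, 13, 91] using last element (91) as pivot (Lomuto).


Pivot: 91
  71 <= 91: advance i (no swap)
  35 <= 91: advance i (no swap)
  27 <= 91: advance i (no swap)
  81 <= 91: advance i (no swap)
  13 <= 91: advance i (no swap)
Place pivot at 5: [71, 35, 27, 81, 13, 91]

Partitioned: [71, 35, 27, 81, 13, 91]


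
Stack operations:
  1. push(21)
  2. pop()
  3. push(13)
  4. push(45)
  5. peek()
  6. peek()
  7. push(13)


push(21) -> [21]
pop()->21, []
push(13) -> [13]
push(45) -> [13, 45]
peek()->45
peek()->45
push(13) -> [13, 45, 13]

Final stack: [13, 45, 13]


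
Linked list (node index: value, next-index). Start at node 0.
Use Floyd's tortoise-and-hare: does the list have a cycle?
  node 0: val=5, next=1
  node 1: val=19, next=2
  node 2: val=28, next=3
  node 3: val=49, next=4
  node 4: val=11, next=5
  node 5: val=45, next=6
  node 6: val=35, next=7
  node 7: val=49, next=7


Floyd's tortoise (slow, +1) and hare (fast, +2):
  init: slow=0, fast=0
  step 1: slow=1, fast=2
  step 2: slow=2, fast=4
  step 3: slow=3, fast=6
  step 4: slow=4, fast=7
  step 5: slow=5, fast=7
  step 6: slow=6, fast=7
  step 7: slow=7, fast=7
  slow == fast at node 7: cycle detected

Cycle: yes


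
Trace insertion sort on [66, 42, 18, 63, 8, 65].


Initial: [66, 42, 18, 63, 8, 65]
Insert 42: [42, 66, 18, 63, 8, 65]
Insert 18: [18, 42, 66, 63, 8, 65]
Insert 63: [18, 42, 63, 66, 8, 65]
Insert 8: [8, 18, 42, 63, 66, 65]
Insert 65: [8, 18, 42, 63, 65, 66]

Sorted: [8, 18, 42, 63, 65, 66]


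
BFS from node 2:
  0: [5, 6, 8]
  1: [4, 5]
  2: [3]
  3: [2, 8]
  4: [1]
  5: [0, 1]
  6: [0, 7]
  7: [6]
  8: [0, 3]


Visit 2, enqueue [3]
Visit 3, enqueue [8]
Visit 8, enqueue [0]
Visit 0, enqueue [5, 6]
Visit 5, enqueue [1]
Visit 6, enqueue [7]
Visit 1, enqueue [4]
Visit 7, enqueue []
Visit 4, enqueue []

BFS order: [2, 3, 8, 0, 5, 6, 1, 7, 4]


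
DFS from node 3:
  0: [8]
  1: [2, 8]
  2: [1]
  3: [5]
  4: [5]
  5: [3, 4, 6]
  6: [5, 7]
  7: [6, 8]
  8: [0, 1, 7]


Visit 3, push [5]
Visit 5, push [6, 4]
Visit 4, push []
Visit 6, push [7]
Visit 7, push [8]
Visit 8, push [1, 0]
Visit 0, push []
Visit 1, push [2]
Visit 2, push []

DFS order: [3, 5, 4, 6, 7, 8, 0, 1, 2]


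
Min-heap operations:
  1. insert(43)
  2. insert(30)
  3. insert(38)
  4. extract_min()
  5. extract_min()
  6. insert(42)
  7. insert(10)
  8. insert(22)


insert(43) -> [43]
insert(30) -> [30, 43]
insert(38) -> [30, 43, 38]
extract_min()->30, [38, 43]
extract_min()->38, [43]
insert(42) -> [42, 43]
insert(10) -> [10, 43, 42]
insert(22) -> [10, 22, 42, 43]

Final heap: [10, 22, 42, 43]


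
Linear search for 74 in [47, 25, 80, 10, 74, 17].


i=0: 47!=74
i=1: 25!=74
i=2: 80!=74
i=3: 10!=74
i=4: 74==74 found!

Found at 4, 5 comps


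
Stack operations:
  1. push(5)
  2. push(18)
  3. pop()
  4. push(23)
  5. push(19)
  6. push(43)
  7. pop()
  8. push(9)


push(5) -> [5]
push(18) -> [5, 18]
pop()->18, [5]
push(23) -> [5, 23]
push(19) -> [5, 23, 19]
push(43) -> [5, 23, 19, 43]
pop()->43, [5, 23, 19]
push(9) -> [5, 23, 19, 9]

Final stack: [5, 23, 19, 9]


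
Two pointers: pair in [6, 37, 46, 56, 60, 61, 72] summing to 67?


lo=0(6)+hi=6(72)=78
lo=0(6)+hi=5(61)=67

Yes: 6+61=67


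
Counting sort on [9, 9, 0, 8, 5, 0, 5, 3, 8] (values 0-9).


Input: [9, 9, 0, 8, 5, 0, 5, 3, 8]
Counts: [2, 0, 0, 1, 0, 2, 0, 0, 2, 2]

Sorted: [0, 0, 3, 5, 5, 8, 8, 9, 9]


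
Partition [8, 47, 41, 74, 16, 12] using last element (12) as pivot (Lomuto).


Pivot: 12
  8 <= 12: advance i (no swap)
Place pivot at 1: [8, 12, 41, 74, 16, 47]

Partitioned: [8, 12, 41, 74, 16, 47]


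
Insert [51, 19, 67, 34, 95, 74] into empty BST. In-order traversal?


Insert 51: root
Insert 19: L from 51
Insert 67: R from 51
Insert 34: L from 51 -> R from 19
Insert 95: R from 51 -> R from 67
Insert 74: R from 51 -> R from 67 -> L from 95

In-order: [19, 34, 51, 67, 74, 95]


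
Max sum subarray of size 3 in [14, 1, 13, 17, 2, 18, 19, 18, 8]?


[0:3]: 28
[1:4]: 31
[2:5]: 32
[3:6]: 37
[4:7]: 39
[5:8]: 55
[6:9]: 45

Max: 55 at [5:8]


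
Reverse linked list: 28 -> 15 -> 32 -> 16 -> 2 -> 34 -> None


Step 1: curr=28, set curr.next=prev(None) | reversed so far: 28
Step 2: curr=15, set curr.next=prev(28) | reversed so far: 15 -> 28
Step 3: curr=32, set curr.next=prev(15) | reversed so far: 32 -> 15 -> 28
Step 4: curr=16, set curr.next=prev(32) | reversed so far: 16 -> 32 -> 15 -> 28
Step 5: curr=2, set curr.next=prev(16) | reversed so far: 2 -> 16 -> 32 -> 15 -> 28
Step 6: curr=34, set curr.next=prev(2) | reversed so far: 34 -> 2 -> 16 -> 32 -> 15 -> 28

34 -> 2 -> 16 -> 32 -> 15 -> 28 -> None


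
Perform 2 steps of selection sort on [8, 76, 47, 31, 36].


Initial: [8, 76, 47, 31, 36]
Step 1: min=8 at 0
  Swap: [8, 76, 47, 31, 36]
Step 2: min=31 at 3
  Swap: [8, 31, 47, 76, 36]

After 2 steps: [8, 31, 47, 76, 36]


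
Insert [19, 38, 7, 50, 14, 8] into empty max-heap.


Insert 19: [19]
Insert 38: [38, 19]
Insert 7: [38, 19, 7]
Insert 50: [50, 38, 7, 19]
Insert 14: [50, 38, 7, 19, 14]
Insert 8: [50, 38, 8, 19, 14, 7]

Final heap: [50, 38, 8, 19, 14, 7]


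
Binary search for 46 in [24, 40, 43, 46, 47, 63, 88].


Step 1: lo=0, hi=6, mid=3, val=46

Found at index 3


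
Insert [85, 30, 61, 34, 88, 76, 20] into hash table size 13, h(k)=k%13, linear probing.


Insert 85: h=7 -> slot 7
Insert 30: h=4 -> slot 4
Insert 61: h=9 -> slot 9
Insert 34: h=8 -> slot 8
Insert 88: h=10 -> slot 10
Insert 76: h=11 -> slot 11
Insert 20: h=7, 5 probes -> slot 12

Table: [None, None, None, None, 30, None, None, 85, 34, 61, 88, 76, 20]


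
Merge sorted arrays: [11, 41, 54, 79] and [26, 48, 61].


Take 11 from A
Take 26 from B
Take 41 from A
Take 48 from B
Take 54 from A
Take 61 from B

Merged: [11, 26, 41, 48, 54, 61, 79]


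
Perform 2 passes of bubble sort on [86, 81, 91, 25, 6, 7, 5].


Initial: [86, 81, 91, 25, 6, 7, 5]
Pass 1: [81, 86, 25, 6, 7, 5, 91] (5 swaps)
Pass 2: [81, 25, 6, 7, 5, 86, 91] (4 swaps)

After 2 passes: [81, 25, 6, 7, 5, 86, 91]
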